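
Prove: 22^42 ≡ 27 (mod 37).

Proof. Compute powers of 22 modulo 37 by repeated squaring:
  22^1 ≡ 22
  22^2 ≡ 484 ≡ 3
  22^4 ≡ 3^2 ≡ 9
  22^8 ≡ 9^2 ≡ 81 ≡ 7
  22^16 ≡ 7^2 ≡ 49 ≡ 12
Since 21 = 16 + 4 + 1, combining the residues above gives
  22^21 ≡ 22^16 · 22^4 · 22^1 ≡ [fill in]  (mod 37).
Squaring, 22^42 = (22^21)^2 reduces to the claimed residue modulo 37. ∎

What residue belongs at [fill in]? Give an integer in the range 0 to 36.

8

22^16 · 22^4 · 22^1 ≡ 12 · 9 · 22 = 2376.
2376 mod 37 = 8, so 22^21 ≡ 8 (mod 37).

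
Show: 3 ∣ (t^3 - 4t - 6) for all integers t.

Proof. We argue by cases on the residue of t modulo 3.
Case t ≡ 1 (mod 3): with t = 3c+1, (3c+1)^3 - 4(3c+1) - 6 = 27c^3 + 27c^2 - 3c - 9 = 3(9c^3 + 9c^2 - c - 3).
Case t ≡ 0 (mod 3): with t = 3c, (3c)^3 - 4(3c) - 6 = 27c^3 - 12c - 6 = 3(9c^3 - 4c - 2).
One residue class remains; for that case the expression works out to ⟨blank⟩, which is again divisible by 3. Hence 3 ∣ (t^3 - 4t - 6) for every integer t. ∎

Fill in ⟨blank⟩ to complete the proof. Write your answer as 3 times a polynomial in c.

3(9c^3 + 18c^2 + 8c - 2)

Only t ≡ 2 (mod 3) is unaccounted for. Put t = 3c+2:
(3c+2)^3 - 4(3c+2) - 6 expands to 27c^3 + 54c^2 + 24c - 6,
and factoring out 3 leaves 3(9c^3 + 18c^2 + 8c - 2).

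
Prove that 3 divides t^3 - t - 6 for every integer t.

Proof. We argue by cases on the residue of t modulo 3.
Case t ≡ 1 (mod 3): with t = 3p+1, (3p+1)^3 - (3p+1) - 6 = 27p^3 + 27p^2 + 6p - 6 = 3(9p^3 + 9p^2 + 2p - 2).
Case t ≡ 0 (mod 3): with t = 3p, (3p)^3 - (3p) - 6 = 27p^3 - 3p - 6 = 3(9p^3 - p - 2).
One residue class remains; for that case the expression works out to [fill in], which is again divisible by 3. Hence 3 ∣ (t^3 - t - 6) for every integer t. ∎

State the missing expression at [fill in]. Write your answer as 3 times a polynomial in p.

3(9p^3 + 18p^2 + 11p)

The residues treated are {1, 0}, so the missing case is t ≡ 2 (mod 3); write t = 3p+2.
Then (3p+2)^3 - (3p+2) - 6 = 27p^3 + 54p^2 + 33p = 3(9p^3 + 18p^2 + 11p).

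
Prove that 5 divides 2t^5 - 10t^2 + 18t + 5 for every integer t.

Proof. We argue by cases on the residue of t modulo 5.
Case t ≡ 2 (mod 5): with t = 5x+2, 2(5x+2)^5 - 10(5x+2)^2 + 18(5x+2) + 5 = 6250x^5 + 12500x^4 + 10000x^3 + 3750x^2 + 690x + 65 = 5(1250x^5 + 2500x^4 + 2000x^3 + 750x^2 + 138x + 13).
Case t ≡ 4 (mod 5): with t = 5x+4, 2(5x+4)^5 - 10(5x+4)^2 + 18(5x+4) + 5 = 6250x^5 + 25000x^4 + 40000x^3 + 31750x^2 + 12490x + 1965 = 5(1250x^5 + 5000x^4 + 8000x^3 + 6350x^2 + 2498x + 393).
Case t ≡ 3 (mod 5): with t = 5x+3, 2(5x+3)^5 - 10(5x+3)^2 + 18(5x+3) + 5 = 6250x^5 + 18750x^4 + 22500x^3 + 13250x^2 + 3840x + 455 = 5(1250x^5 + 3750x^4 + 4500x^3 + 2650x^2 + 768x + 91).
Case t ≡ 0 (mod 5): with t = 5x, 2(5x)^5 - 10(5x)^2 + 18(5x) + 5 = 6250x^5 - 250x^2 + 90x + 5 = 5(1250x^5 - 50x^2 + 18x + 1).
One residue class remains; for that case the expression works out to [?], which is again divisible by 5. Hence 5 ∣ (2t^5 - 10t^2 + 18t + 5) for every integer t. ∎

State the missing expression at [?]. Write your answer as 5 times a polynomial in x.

Only t ≡ 1 (mod 5) is unaccounted for. Put t = 5x+1:
2(5x+1)^5 - 10(5x+1)^2 + 18(5x+1) + 5 expands to 6250x^5 + 6250x^4 + 2500x^3 + 250x^2 + 40x + 15,
and factoring out 5 leaves 5(1250x^5 + 1250x^4 + 500x^3 + 50x^2 + 8x + 3).

5(1250x^5 + 1250x^4 + 500x^3 + 50x^2 + 8x + 3)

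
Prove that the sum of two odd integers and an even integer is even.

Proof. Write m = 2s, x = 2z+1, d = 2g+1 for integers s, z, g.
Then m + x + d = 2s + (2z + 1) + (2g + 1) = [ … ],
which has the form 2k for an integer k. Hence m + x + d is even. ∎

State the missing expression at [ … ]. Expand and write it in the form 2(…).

2s + (2z + 1) + (2g + 1) = 2g + 2s + 2z + 2
= 2(g + s + z + 1).
Since g + s + z + 1 is an integer, the sum is of the form 2k for an integer k.

2(g + s + z + 1)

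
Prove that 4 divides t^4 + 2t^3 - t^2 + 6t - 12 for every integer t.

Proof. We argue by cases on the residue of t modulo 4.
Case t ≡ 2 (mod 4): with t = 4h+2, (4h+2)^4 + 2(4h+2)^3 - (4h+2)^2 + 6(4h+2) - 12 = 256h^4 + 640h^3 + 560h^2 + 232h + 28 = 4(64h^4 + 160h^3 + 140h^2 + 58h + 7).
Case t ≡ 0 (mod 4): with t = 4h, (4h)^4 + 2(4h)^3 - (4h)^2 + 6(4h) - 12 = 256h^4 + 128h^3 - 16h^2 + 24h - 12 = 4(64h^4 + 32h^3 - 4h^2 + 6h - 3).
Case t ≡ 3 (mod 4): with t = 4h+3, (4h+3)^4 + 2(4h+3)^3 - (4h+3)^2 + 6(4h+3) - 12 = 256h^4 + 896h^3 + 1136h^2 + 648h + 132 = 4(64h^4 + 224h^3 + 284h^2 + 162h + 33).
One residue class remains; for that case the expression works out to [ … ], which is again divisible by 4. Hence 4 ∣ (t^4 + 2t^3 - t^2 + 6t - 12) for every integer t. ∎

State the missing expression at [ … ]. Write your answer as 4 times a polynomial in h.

4(64h^4 + 96h^3 + 44h^2 + 14h - 1)

The residues treated are {2, 0, 3}, so the missing case is t ≡ 1 (mod 4); write t = 4h+1.
Then (4h+1)^4 + 2(4h+1)^3 - (4h+1)^2 + 6(4h+1) - 12 = 256h^4 + 384h^3 + 176h^2 + 56h - 4 = 4(64h^4 + 96h^3 + 44h^2 + 14h - 1).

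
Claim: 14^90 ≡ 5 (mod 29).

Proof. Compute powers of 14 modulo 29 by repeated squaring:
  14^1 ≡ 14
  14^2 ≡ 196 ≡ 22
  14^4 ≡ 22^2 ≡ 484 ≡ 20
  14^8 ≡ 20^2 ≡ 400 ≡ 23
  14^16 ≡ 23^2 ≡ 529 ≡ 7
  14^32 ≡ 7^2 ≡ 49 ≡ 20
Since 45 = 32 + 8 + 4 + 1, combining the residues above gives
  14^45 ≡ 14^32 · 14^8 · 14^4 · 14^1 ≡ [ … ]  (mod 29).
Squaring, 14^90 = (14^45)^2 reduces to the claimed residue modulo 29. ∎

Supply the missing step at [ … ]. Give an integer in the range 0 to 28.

11

Multiply the listed residues: 20 · 23 · 20 · 14 = 460 → 9200 → 128800.
Reducing modulo 29: 128800 = 4441·29 + 11, so 14^45 ≡ 11.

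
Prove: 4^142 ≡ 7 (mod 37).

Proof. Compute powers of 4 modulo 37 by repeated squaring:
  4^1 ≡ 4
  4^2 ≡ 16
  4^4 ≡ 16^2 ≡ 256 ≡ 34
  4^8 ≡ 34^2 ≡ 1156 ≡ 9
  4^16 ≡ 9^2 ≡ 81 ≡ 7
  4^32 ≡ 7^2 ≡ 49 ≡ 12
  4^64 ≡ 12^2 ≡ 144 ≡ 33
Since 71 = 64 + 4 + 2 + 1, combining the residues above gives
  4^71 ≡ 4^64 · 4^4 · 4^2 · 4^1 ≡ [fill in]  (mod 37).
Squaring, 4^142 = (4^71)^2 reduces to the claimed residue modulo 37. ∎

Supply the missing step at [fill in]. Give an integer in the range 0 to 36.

28

4^64 · 4^4 · 4^2 · 4^1 ≡ 33 · 34 · 16 · 4 = 71808.
71808 mod 37 = 28, so 4^71 ≡ 28 (mod 37).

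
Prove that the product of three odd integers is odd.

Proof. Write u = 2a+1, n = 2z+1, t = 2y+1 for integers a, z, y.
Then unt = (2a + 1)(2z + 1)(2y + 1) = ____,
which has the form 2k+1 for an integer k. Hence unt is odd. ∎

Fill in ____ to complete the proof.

Expanding: (2a + 1)(2z + 1)(2y + 1) = 8ayz + 4ay + 4az + 2a + 4yz + 2y + 2z + 1.
Every term except the constant is even, so this is 2(4ayz + 2ay + 2az + a + 2yz + y + z) + 1,
and 4ayz + 2ay + 2az + a + 2yz + y + z ∈ ℤ gives the required form.

2(4ayz + 2ay + 2az + a + 2yz + y + z) + 1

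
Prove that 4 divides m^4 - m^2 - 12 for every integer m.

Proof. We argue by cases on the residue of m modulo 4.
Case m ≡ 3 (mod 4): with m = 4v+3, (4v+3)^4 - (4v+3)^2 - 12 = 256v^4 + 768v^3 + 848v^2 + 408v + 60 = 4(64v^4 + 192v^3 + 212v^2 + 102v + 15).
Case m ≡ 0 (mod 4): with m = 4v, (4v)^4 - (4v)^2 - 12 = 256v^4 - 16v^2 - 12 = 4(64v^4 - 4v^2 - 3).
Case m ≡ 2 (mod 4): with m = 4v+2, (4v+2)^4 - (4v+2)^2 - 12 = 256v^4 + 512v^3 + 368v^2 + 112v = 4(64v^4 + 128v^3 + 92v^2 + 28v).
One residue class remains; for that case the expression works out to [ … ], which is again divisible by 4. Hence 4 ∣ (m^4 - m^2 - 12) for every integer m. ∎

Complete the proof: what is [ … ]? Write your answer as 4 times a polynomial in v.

The residues treated are {3, 0, 2}, so the missing case is m ≡ 1 (mod 4); write m = 4v+1.
Then (4v+1)^4 - (4v+1)^2 - 12 = 256v^4 + 256v^3 + 80v^2 + 8v - 12 = 4(64v^4 + 64v^3 + 20v^2 + 2v - 3).

4(64v^4 + 64v^3 + 20v^2 + 2v - 3)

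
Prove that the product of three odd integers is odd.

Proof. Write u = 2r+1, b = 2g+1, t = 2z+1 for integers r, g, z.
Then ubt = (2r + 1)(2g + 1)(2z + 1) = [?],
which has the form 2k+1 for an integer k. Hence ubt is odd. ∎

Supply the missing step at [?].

2(4grz + 2gr + 2gz + g + 2rz + r + z) + 1

(2r + 1)(2g + 1)(2z + 1) = 8grz + 4gr + 4gz + 2g + 4rz + 2r + 2z + 1
= 2(4grz + 2gr + 2gz + g + 2rz + r + z) + 1.
Since 4grz + 2gr + 2gz + g + 2rz + r + z is an integer, the product is of the form 2k+1 for an integer k.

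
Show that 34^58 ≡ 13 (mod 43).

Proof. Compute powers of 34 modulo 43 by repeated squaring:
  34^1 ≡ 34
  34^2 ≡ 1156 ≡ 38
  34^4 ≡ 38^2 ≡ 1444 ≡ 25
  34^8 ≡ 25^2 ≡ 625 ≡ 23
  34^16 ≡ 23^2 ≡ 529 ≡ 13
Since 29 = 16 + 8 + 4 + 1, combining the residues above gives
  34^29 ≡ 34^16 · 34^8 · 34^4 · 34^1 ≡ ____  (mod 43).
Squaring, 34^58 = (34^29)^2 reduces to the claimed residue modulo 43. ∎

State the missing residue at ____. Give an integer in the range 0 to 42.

20

Multiply the listed residues: 13 · 23 · 25 · 34 = 299 → 7475 → 254150.
Reducing modulo 43: 254150 = 5910·43 + 20, so 34^29 ≡ 20.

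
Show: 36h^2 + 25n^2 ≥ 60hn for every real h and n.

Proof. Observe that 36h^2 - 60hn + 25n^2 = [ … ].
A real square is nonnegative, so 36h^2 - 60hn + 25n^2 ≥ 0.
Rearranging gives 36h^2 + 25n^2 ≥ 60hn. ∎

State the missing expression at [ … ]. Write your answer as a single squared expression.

(6h - 5n)^2

36h^2 - 60hn + 25n^2 is a perfect-square trinomial: the outer terms are (6h)^2 and (5n)^2, and the cross term is -2·6h·5n.
So 36h^2 - 60hn + 25n^2 = (6h - 5n)^2 ≥ 0.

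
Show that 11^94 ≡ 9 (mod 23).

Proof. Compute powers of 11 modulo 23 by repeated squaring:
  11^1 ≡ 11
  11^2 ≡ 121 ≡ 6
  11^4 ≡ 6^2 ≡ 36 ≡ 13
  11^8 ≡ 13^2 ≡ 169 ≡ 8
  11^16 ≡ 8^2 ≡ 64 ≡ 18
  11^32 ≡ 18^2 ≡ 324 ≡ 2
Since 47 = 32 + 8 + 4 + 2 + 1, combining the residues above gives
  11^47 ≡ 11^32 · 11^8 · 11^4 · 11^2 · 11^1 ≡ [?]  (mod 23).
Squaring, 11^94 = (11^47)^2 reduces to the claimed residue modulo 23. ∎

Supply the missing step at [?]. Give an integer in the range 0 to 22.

20

11^32 · 11^8 · 11^4 · 11^2 · 11^1 ≡ 2 · 8 · 13 · 6 · 11 = 13728.
13728 mod 23 = 20, so 11^47 ≡ 20 (mod 23).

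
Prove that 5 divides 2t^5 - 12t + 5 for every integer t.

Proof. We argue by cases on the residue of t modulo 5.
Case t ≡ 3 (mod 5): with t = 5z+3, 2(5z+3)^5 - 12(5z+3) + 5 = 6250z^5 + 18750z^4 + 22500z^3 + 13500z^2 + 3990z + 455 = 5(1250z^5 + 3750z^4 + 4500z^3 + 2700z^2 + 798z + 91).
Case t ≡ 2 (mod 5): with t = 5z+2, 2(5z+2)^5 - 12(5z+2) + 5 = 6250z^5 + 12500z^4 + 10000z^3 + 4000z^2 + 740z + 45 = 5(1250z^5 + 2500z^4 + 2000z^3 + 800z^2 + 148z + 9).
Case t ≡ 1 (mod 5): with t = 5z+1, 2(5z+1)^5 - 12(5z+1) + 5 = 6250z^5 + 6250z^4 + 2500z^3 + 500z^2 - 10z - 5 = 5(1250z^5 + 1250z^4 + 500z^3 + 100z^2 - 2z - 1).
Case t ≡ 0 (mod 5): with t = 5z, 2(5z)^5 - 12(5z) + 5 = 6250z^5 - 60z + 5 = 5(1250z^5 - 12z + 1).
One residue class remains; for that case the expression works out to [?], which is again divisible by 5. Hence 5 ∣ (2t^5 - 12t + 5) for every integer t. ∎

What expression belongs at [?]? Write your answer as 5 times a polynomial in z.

5(1250z^5 + 5000z^4 + 8000z^3 + 6400z^2 + 2548z + 401)

The residues treated are {3, 2, 1, 0}, so the missing case is t ≡ 4 (mod 5); write t = 5z+4.
Then 2(5z+4)^5 - 12(5z+4) + 5 = 6250z^5 + 25000z^4 + 40000z^3 + 32000z^2 + 12740z + 2005 = 5(1250z^5 + 5000z^4 + 8000z^3 + 6400z^2 + 2548z + 401).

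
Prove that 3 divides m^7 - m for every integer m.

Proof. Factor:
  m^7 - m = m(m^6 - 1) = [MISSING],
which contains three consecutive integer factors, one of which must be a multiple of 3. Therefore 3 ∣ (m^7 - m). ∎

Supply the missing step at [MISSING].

m^6 - 1 = (m^2 - 1)(m^4 + m^2 + 1), and m^2 - 1 = (m-1)(m+1).
So m(m^6 - 1) = (m - 1)m(m + 1)(m^4 + m^2 + 1).

(m - 1)m(m + 1)(m^4 + m^2 + 1)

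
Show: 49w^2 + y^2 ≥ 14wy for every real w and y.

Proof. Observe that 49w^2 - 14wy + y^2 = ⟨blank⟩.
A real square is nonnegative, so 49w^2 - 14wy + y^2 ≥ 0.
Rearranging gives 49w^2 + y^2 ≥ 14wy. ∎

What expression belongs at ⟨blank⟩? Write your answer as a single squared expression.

49w^2 - 14wy + y^2 is a perfect-square trinomial: the outer terms are (7w)^2 and (y)^2, and the cross term is -2·7w·y.
So 49w^2 - 14wy + y^2 = (7w - y)^2 ≥ 0.

(7w - y)^2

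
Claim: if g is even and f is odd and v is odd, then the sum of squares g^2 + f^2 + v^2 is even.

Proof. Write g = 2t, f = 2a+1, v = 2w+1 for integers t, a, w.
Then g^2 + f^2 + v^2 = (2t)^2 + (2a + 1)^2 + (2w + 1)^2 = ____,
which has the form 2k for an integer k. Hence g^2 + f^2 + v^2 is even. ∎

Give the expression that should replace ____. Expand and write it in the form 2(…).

(2t)^2 + (2a + 1)^2 + (2w + 1)^2 = 4a^2 + 4a + 4t^2 + 4w^2 + 4w + 2
= 2(2a^2 + 2a + 2t^2 + 2w^2 + 2w + 1).
Since 2a^2 + 2a + 2t^2 + 2w^2 + 2w + 1 is an integer, the sum of squares is of the form 2k for an integer k.

2(2a^2 + 2a + 2t^2 + 2w^2 + 2w + 1)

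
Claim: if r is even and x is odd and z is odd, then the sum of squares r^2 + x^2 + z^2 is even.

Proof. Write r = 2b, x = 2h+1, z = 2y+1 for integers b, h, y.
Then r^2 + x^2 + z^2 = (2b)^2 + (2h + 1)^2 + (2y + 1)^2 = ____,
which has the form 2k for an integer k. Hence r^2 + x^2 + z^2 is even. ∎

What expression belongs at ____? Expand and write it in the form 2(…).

Expanding: (2b)^2 + (2h + 1)^2 + (2y + 1)^2 = 4b^2 + 4h^2 + 4h + 4y^2 + 4y + 2.
Every term is even; pulling out the factor of 2 gives 2(2b^2 + 2h^2 + 2h + 2y^2 + 2y + 1).

2(2b^2 + 2h^2 + 2h + 2y^2 + 2y + 1)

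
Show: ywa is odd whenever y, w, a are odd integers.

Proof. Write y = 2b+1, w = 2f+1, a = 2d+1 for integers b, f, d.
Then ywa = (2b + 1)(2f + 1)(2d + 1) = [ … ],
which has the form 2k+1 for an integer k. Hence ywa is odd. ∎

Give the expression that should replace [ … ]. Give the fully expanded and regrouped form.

Expanding: (2b + 1)(2f + 1)(2d + 1) = 8bdf + 4bd + 4bf + 2b + 4df + 2d + 2f + 1.
Every term except the constant is even, so this is 2(4bdf + 2bd + 2bf + b + 2df + d + f) + 1,
and 4bdf + 2bd + 2bf + b + 2df + d + f ∈ ℤ gives the required form.

2(4bdf + 2bd + 2bf + b + 2df + d + f) + 1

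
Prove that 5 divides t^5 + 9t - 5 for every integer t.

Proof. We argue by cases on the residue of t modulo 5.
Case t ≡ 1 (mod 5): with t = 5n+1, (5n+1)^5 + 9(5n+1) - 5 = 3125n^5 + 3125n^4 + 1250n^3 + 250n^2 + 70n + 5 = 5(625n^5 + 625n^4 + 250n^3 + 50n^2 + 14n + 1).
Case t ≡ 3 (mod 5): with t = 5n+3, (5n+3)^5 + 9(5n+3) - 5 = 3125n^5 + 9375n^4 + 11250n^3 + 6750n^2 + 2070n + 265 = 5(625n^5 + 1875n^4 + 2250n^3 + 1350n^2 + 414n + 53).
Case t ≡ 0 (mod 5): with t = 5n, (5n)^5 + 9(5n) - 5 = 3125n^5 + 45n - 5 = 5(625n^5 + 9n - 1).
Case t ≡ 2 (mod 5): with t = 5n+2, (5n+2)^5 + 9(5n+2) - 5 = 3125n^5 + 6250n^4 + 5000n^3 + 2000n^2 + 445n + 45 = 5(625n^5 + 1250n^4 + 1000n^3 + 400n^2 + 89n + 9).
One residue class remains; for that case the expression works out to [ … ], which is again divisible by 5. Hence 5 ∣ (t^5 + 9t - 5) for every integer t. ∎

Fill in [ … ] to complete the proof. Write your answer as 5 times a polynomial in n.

5(625n^5 + 2500n^4 + 4000n^3 + 3200n^2 + 1289n + 211)

Only t ≡ 4 (mod 5) is unaccounted for. Put t = 5n+4:
(5n+4)^5 + 9(5n+4) - 5 expands to 3125n^5 + 12500n^4 + 20000n^3 + 16000n^2 + 6445n + 1055,
and factoring out 5 leaves 5(625n^5 + 2500n^4 + 4000n^3 + 3200n^2 + 1289n + 211).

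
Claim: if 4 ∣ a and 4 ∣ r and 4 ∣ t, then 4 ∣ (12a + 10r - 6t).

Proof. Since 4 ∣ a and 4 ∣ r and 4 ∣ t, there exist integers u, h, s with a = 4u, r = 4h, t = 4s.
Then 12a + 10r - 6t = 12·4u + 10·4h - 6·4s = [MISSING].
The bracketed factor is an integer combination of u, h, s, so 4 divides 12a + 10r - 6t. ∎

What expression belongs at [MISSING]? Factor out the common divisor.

Each term has a factor of 4: 12·4u + 10·4h - 6·4s = 4·(10h - 6s + 12u).
Since 10h - 6s + 12u is an integer, 4 ∣ (12a + 10r - 6t).

4(10h - 6s + 12u)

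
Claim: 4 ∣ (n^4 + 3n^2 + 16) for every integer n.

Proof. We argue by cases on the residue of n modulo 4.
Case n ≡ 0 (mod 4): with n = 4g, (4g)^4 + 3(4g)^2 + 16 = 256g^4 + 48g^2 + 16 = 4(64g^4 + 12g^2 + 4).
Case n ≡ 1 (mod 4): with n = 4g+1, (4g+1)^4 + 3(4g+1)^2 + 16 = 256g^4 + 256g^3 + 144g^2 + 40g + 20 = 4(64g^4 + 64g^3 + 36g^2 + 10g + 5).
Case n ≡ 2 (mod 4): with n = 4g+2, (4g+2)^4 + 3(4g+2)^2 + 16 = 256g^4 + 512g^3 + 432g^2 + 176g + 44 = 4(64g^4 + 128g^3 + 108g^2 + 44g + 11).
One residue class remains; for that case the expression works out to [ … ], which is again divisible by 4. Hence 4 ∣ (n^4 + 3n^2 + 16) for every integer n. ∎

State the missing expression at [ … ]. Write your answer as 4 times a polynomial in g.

Only n ≡ 3 (mod 4) is unaccounted for. Put n = 4g+3:
(4g+3)^4 + 3(4g+3)^2 + 16 expands to 256g^4 + 768g^3 + 912g^2 + 504g + 124,
and factoring out 4 leaves 4(64g^4 + 192g^3 + 228g^2 + 126g + 31).

4(64g^4 + 192g^3 + 228g^2 + 126g + 31)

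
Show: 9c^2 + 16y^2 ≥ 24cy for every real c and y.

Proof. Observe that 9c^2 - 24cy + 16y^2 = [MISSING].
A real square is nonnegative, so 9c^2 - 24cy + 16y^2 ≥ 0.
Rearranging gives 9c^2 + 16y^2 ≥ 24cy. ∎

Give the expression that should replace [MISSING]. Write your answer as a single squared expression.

9c^2 - 24cy + 16y^2 is a perfect-square trinomial: the outer terms are (3c)^2 and (4y)^2, and the cross term is -2·3c·4y.
So 9c^2 - 24cy + 16y^2 = (3c - 4y)^2 ≥ 0.

(3c - 4y)^2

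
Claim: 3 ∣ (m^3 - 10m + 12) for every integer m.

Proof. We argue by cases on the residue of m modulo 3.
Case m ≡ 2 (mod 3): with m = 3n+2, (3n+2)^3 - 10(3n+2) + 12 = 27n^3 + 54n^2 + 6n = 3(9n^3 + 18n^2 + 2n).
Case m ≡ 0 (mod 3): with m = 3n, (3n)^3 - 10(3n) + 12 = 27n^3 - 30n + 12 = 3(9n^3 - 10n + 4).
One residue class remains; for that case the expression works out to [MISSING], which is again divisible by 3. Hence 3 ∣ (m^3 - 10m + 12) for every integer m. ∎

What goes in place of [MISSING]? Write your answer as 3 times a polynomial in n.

3(9n^3 + 9n^2 - 7n + 1)

The residues treated are {2, 0}, so the missing case is m ≡ 1 (mod 3); write m = 3n+1.
Then (3n+1)^3 - 10(3n+1) + 12 = 27n^3 + 27n^2 - 21n + 3 = 3(9n^3 + 9n^2 - 7n + 1).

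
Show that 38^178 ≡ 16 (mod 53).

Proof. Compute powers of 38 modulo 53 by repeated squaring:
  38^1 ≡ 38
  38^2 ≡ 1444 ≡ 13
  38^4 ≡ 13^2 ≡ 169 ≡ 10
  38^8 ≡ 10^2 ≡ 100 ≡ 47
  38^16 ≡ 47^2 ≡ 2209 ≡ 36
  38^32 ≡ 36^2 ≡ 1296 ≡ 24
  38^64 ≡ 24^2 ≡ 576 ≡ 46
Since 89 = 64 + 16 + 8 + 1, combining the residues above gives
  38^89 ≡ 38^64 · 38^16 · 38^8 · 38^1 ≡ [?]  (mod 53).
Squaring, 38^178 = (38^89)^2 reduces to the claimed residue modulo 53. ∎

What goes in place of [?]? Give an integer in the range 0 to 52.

Multiply the listed residues: 46 · 36 · 47 · 38 = 1656 → 77832 → 2957616.
Reducing modulo 53: 2957616 = 55804·53 + 4, so 38^89 ≡ 4.

4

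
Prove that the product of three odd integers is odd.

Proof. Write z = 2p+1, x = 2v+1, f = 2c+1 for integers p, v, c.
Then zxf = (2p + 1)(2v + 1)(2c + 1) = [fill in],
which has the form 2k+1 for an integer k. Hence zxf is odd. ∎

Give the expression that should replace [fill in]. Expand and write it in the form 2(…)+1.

2(4cpv + 2cp + 2cv + c + 2pv + p + v) + 1

(2p + 1)(2v + 1)(2c + 1) = 8cpv + 4cp + 4cv + 2c + 4pv + 2p + 2v + 1
= 2(4cpv + 2cp + 2cv + c + 2pv + p + v) + 1.
Since 4cpv + 2cp + 2cv + c + 2pv + p + v is an integer, the product is of the form 2k+1 for an integer k.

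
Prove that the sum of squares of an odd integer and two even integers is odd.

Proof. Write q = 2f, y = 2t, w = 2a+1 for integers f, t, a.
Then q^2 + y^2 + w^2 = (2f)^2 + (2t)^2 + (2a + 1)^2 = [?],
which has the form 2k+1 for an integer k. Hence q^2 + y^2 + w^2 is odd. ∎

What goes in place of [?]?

2(2a^2 + 2a + 2f^2 + 2t^2) + 1

(2f)^2 + (2t)^2 + (2a + 1)^2 = 4a^2 + 4a + 4f^2 + 4t^2 + 1
= 2(2a^2 + 2a + 2f^2 + 2t^2) + 1.
Since 2a^2 + 2a + 2f^2 + 2t^2 is an integer, the sum of squares is of the form 2k+1 for an integer k.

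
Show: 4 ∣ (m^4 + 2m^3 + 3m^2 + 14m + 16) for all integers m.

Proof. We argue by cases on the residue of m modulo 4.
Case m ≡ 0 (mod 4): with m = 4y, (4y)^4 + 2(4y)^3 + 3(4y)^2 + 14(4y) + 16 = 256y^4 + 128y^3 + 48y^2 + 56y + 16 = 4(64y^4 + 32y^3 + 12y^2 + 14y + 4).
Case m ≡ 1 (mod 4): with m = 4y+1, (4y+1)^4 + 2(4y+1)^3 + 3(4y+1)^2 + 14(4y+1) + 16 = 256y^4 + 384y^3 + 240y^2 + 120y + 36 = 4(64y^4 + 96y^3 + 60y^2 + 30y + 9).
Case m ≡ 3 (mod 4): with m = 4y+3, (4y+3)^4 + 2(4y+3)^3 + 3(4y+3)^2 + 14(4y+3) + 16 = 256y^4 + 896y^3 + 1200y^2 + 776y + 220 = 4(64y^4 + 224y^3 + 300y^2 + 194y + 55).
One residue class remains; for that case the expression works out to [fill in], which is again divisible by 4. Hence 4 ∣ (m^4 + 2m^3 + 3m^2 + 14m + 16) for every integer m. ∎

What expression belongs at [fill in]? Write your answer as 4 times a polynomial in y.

4(64y^4 + 160y^3 + 156y^2 + 82y + 22)

The residues treated are {0, 1, 3}, so the missing case is m ≡ 2 (mod 4); write m = 4y+2.
Then (4y+2)^4 + 2(4y+2)^3 + 3(4y+2)^2 + 14(4y+2) + 16 = 256y^4 + 640y^3 + 624y^2 + 328y + 88 = 4(64y^4 + 160y^3 + 156y^2 + 82y + 22).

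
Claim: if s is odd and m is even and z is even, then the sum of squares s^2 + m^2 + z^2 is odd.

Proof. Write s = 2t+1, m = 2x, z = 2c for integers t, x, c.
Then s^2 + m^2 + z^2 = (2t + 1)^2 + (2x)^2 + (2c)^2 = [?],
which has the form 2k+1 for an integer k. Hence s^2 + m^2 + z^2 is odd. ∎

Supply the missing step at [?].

2(2c^2 + 2t^2 + 2t + 2x^2) + 1

(2t + 1)^2 + (2x)^2 + (2c)^2 = 4c^2 + 4t^2 + 4t + 4x^2 + 1
= 2(2c^2 + 2t^2 + 2t + 2x^2) + 1.
Since 2c^2 + 2t^2 + 2t + 2x^2 is an integer, the sum of squares is of the form 2k+1 for an integer k.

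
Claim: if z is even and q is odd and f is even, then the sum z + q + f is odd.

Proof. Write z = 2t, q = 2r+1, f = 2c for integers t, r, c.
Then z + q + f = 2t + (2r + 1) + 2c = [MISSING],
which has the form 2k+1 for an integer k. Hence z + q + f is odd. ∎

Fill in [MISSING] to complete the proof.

Expanding: 2t + (2r + 1) + 2c = 2c + 2r + 2t + 1.
Every term except the constant is even, so this is 2(c + r + t) + 1,
and c + r + t ∈ ℤ gives the required form.

2(c + r + t) + 1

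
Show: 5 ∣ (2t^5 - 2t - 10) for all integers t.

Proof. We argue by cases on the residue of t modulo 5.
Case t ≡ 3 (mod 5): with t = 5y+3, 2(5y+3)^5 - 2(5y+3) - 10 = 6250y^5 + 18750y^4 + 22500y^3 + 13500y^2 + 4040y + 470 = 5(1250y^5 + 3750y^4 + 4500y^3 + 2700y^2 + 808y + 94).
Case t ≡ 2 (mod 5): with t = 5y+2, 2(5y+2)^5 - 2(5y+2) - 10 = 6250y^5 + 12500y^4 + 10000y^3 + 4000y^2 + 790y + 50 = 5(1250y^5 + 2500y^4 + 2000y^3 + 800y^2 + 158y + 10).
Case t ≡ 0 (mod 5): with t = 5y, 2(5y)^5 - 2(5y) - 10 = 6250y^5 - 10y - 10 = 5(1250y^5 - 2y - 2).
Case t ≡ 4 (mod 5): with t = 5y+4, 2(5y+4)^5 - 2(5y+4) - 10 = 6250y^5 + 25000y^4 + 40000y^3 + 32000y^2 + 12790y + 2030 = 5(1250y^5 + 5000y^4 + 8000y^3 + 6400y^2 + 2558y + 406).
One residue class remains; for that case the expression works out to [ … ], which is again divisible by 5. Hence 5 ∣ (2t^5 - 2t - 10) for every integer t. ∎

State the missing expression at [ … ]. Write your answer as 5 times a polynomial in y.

Only t ≡ 1 (mod 5) is unaccounted for. Put t = 5y+1:
2(5y+1)^5 - 2(5y+1) - 10 expands to 6250y^5 + 6250y^4 + 2500y^3 + 500y^2 + 40y - 10,
and factoring out 5 leaves 5(1250y^5 + 1250y^4 + 500y^3 + 100y^2 + 8y - 2).

5(1250y^5 + 1250y^4 + 500y^3 + 100y^2 + 8y - 2)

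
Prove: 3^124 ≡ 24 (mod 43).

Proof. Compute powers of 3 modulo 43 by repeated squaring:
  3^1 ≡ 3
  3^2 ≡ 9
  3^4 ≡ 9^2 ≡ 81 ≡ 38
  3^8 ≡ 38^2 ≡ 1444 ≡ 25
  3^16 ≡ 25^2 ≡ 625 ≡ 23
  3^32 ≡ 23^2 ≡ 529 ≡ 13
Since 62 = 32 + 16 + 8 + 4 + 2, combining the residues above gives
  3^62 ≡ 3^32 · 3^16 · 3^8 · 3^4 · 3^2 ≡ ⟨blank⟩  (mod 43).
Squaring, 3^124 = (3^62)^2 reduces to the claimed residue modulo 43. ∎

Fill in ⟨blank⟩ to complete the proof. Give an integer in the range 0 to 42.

Multiply the listed residues: 13 · 23 · 25 · 38 · 9 = 299 → 7475 → 284050 → 2556450.
Reducing modulo 43: 2556450 = 59452·43 + 14, so 3^62 ≡ 14.

14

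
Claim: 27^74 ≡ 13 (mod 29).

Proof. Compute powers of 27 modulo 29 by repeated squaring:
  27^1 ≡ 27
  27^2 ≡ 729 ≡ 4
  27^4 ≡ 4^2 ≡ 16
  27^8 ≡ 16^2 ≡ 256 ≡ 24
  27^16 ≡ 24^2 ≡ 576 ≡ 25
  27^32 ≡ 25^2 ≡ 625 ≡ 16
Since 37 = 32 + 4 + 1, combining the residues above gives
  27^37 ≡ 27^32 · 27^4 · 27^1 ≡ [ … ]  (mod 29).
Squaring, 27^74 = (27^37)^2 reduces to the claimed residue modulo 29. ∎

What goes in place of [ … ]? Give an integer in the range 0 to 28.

Multiply the listed residues: 16 · 16 · 27 = 256 → 6912.
Reducing modulo 29: 6912 = 238·29 + 10, so 27^37 ≡ 10.

10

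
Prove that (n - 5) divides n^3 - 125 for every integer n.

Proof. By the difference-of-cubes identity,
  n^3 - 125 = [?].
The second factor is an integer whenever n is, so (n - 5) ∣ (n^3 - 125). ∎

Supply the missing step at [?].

Polynomial division of n^3 - 125 by n - 5 leaves remainder 0 and quotient n^2 + 5n + 25.
Hence n^3 - 125 = (n - 5)(n^2 + 5n + 25).

(n - 5)(n^2 + 5n + 25)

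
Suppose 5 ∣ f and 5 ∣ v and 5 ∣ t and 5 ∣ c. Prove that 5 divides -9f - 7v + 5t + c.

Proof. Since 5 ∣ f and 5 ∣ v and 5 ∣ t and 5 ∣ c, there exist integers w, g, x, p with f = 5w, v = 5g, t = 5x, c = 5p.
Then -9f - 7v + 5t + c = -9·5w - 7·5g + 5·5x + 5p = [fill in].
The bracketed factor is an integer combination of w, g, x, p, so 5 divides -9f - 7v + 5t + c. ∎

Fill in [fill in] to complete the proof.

5(-7g + p - 9w + 5x)

Pull the common 5 out of every term: -9·5w - 7·5g + 5·5x + 5p = 5(-7g + p - 9w + 5x).
-7g + p - 9w + 5x is an integer, which exhibits the divisibility.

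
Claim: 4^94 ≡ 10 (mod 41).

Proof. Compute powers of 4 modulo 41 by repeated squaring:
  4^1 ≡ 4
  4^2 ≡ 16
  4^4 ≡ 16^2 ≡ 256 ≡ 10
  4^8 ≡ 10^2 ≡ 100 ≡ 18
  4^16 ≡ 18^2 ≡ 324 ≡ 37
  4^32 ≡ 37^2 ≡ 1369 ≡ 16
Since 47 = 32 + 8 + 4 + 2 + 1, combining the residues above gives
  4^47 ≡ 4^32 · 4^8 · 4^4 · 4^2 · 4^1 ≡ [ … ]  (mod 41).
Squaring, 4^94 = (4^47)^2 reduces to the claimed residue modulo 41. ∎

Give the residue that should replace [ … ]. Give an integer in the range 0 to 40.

4^32 · 4^8 · 4^4 · 4^2 · 4^1 ≡ 16 · 18 · 10 · 16 · 4 = 184320.
184320 mod 41 = 25, so 4^47 ≡ 25 (mod 41).

25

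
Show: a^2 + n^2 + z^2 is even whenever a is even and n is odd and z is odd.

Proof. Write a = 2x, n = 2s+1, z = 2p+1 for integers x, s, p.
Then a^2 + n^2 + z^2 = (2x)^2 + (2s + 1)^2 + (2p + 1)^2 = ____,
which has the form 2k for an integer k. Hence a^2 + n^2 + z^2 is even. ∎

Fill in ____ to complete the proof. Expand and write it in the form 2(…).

(2x)^2 + (2s + 1)^2 + (2p + 1)^2 = 4p^2 + 4p + 4s^2 + 4s + 4x^2 + 2
= 2(2p^2 + 2p + 2s^2 + 2s + 2x^2 + 1).
Since 2p^2 + 2p + 2s^2 + 2s + 2x^2 + 1 is an integer, the sum of squares is of the form 2k for an integer k.

2(2p^2 + 2p + 2s^2 + 2s + 2x^2 + 1)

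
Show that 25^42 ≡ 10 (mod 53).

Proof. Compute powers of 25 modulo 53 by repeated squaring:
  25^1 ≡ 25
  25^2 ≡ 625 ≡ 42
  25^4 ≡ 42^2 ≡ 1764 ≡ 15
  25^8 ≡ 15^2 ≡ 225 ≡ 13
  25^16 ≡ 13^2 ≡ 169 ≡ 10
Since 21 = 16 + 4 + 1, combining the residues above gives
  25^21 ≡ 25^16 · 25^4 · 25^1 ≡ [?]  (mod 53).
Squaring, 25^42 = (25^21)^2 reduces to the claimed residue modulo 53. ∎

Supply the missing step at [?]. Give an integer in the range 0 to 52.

40

25^16 · 25^4 · 25^1 ≡ 10 · 15 · 25 = 3750.
3750 mod 53 = 40, so 25^21 ≡ 40 (mod 53).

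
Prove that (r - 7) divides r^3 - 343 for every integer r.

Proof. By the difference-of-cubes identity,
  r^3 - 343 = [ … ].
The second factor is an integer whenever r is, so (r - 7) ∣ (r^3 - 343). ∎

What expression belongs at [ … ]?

a^3 - b^3 = (a - b)(a^2 + ab + b^2). With a = r, b = 7:
r^3 - 343 = (r - 7)(r^2 + 7r + 49).

(r - 7)(r^2 + 7r + 49)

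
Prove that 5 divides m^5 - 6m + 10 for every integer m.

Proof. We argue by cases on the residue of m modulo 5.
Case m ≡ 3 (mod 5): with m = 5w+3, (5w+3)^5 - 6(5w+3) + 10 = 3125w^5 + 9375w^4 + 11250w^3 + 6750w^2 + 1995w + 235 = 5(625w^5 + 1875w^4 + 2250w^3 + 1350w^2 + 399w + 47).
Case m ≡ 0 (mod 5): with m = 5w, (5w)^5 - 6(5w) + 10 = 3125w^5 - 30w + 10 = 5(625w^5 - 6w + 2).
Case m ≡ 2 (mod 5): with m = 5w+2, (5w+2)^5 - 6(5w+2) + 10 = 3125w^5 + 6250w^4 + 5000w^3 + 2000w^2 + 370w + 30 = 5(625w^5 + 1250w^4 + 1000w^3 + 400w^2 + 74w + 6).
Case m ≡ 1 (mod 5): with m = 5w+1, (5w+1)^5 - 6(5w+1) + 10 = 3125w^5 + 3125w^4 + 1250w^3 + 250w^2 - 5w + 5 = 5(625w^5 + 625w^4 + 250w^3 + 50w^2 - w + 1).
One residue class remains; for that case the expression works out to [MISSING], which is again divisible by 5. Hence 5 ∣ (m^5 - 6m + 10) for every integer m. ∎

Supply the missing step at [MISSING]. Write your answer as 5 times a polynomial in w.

5(625w^5 + 2500w^4 + 4000w^3 + 3200w^2 + 1274w + 202)

The residues treated are {3, 0, 2, 1}, so the missing case is m ≡ 4 (mod 5); write m = 5w+4.
Then (5w+4)^5 - 6(5w+4) + 10 = 3125w^5 + 12500w^4 + 20000w^3 + 16000w^2 + 6370w + 1010 = 5(625w^5 + 2500w^4 + 4000w^3 + 3200w^2 + 1274w + 202).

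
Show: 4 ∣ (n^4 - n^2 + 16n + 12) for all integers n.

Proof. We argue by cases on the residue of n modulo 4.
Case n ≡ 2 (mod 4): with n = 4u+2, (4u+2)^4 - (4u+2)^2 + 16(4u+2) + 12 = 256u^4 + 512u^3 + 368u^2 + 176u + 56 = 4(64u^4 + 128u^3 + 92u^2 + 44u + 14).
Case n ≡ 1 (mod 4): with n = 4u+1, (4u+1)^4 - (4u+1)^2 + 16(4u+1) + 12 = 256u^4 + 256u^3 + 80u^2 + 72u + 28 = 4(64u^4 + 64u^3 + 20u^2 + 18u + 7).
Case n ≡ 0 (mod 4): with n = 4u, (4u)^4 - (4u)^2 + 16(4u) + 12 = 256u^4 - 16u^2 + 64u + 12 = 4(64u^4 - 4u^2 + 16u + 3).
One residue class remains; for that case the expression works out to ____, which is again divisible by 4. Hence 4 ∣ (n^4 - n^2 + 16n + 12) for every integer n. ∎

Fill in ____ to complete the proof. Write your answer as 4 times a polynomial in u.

4(64u^4 + 192u^3 + 212u^2 + 118u + 33)

Only n ≡ 3 (mod 4) is unaccounted for. Put n = 4u+3:
(4u+3)^4 - (4u+3)^2 + 16(4u+3) + 12 expands to 256u^4 + 768u^3 + 848u^2 + 472u + 132,
and factoring out 4 leaves 4(64u^4 + 192u^3 + 212u^2 + 118u + 33).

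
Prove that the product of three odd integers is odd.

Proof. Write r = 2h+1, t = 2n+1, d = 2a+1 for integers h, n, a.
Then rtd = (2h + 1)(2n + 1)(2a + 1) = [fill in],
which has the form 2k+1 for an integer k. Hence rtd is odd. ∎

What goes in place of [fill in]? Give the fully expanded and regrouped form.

Expanding: (2h + 1)(2n + 1)(2a + 1) = 8ahn + 4ah + 4an + 2a + 4hn + 2h + 2n + 1.
Every term except the constant is even, so this is 2(4ahn + 2ah + 2an + a + 2hn + h + n) + 1,
and 4ahn + 2ah + 2an + a + 2hn + h + n ∈ ℤ gives the required form.

2(4ahn + 2ah + 2an + a + 2hn + h + n) + 1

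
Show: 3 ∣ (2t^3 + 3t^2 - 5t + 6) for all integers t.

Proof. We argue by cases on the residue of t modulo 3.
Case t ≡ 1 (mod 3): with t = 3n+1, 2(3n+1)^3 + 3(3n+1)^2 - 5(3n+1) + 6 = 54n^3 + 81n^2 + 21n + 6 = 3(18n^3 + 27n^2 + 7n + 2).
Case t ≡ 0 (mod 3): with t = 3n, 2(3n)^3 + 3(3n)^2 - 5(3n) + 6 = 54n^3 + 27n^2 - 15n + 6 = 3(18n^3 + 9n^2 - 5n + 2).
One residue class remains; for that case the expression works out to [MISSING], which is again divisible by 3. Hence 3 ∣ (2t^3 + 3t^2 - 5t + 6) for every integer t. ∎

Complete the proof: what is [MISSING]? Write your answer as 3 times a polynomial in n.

3(18n^3 + 45n^2 + 31n + 8)

Only t ≡ 2 (mod 3) is unaccounted for. Put t = 3n+2:
2(3n+2)^3 + 3(3n+2)^2 - 5(3n+2) + 6 expands to 54n^3 + 135n^2 + 93n + 24,
and factoring out 3 leaves 3(18n^3 + 45n^2 + 31n + 8).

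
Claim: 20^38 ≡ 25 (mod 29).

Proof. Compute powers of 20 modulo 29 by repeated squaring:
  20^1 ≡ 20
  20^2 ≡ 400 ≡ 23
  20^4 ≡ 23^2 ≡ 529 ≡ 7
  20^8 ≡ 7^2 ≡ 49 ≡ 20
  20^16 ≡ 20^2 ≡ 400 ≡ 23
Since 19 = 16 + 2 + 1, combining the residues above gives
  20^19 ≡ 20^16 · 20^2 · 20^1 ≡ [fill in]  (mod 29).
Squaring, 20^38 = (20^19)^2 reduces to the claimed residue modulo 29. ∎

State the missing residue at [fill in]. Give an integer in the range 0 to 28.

24

20^16 · 20^2 · 20^1 ≡ 23 · 23 · 20 = 10580.
10580 mod 29 = 24, so 20^19 ≡ 24 (mod 29).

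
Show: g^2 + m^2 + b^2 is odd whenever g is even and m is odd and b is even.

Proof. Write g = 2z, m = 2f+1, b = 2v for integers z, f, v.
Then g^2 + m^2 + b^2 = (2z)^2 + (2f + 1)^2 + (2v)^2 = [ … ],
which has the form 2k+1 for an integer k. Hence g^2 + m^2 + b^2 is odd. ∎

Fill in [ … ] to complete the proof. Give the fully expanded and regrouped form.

2(2f^2 + 2f + 2v^2 + 2z^2) + 1

Expanding: (2z)^2 + (2f + 1)^2 + (2v)^2 = 4f^2 + 4f + 4v^2 + 4z^2 + 1.
Every term except the constant is even, so this is 2(2f^2 + 2f + 2v^2 + 2z^2) + 1,
and 2f^2 + 2f + 2v^2 + 2z^2 ∈ ℤ gives the required form.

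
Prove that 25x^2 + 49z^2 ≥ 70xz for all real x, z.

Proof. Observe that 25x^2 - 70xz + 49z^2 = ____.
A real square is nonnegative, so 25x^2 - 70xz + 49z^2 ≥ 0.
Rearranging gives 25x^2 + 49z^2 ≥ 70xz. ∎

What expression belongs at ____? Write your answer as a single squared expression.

The leading and trailing coefficients are 5^2 and 7^2, and 70 = 2·5·7, so the trinomial is (5x - 7z)^2.
Hence 25x^2 - 70xz + 49z^2 ≥ 0.

(5x - 7z)^2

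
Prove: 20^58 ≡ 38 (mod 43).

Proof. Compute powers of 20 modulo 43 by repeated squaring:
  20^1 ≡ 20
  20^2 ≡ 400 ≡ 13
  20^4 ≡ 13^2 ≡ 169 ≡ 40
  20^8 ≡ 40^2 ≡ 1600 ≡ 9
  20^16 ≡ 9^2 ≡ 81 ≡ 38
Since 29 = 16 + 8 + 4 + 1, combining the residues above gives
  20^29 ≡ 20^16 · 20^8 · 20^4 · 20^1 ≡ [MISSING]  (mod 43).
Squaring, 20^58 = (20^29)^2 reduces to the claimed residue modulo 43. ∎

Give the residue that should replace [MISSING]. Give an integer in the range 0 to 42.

34

20^16 · 20^8 · 20^4 · 20^1 ≡ 38 · 9 · 40 · 20 = 273600.
273600 mod 43 = 34, so 20^29 ≡ 34 (mod 43).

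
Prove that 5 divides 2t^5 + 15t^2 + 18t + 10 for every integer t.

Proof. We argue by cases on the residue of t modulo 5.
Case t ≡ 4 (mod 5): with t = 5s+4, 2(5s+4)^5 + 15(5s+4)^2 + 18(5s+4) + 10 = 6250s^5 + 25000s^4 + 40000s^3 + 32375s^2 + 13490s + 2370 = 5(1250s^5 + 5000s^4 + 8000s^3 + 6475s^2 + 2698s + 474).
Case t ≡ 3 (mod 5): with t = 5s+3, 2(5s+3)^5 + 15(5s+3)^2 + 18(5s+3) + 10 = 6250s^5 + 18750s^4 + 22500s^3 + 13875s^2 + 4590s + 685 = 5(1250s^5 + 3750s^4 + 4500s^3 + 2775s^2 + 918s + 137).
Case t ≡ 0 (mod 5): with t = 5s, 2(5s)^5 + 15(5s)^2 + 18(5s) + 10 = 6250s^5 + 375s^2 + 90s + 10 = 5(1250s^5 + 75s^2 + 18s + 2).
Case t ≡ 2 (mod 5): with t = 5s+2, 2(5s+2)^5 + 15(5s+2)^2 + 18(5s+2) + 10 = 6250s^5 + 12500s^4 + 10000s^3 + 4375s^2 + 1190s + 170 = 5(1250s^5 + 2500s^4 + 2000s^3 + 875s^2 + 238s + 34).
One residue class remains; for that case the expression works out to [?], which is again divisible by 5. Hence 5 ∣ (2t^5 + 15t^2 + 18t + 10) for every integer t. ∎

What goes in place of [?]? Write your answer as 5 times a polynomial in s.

5(1250s^5 + 1250s^4 + 500s^3 + 175s^2 + 58s + 9)

Only t ≡ 1 (mod 5) is unaccounted for. Put t = 5s+1:
2(5s+1)^5 + 15(5s+1)^2 + 18(5s+1) + 10 expands to 6250s^5 + 6250s^4 + 2500s^3 + 875s^2 + 290s + 45,
and factoring out 5 leaves 5(1250s^5 + 1250s^4 + 500s^3 + 175s^2 + 58s + 9).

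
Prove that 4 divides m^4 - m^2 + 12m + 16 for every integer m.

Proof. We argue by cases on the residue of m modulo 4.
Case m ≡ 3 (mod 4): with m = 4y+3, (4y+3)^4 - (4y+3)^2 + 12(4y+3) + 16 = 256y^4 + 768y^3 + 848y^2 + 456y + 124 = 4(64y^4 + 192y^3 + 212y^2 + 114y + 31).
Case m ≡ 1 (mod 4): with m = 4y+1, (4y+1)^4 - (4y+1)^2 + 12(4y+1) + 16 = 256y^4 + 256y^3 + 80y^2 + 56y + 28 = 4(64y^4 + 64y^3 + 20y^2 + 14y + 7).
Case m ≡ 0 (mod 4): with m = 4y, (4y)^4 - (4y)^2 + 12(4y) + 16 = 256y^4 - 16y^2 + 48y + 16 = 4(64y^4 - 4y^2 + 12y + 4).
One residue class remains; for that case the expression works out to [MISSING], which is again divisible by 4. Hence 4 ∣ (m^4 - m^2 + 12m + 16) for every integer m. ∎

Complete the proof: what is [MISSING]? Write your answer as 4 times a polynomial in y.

4(64y^4 + 128y^3 + 92y^2 + 40y + 13)

The residues treated are {3, 1, 0}, so the missing case is m ≡ 2 (mod 4); write m = 4y+2.
Then (4y+2)^4 - (4y+2)^2 + 12(4y+2) + 16 = 256y^4 + 512y^3 + 368y^2 + 160y + 52 = 4(64y^4 + 128y^3 + 92y^2 + 40y + 13).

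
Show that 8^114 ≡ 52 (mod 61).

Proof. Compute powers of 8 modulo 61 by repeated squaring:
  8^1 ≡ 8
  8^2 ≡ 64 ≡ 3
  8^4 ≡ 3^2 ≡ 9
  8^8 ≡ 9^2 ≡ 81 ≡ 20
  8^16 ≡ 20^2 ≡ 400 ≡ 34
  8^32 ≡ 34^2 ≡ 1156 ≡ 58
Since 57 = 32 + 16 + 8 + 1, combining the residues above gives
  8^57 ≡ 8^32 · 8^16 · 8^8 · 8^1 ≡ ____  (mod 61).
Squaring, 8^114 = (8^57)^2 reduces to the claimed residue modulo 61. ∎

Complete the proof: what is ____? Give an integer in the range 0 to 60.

8^32 · 8^16 · 8^8 · 8^1 ≡ 58 · 34 · 20 · 8 = 315520.
315520 mod 61 = 28, so 8^57 ≡ 28 (mod 61).

28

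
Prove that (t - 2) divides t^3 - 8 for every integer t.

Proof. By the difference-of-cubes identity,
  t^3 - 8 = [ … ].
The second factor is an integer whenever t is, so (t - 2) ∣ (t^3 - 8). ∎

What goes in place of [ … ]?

(t - 2)(t^2 + 2t + 4)

a^3 - b^3 = (a - b)(a^2 + ab + b^2). With a = t, b = 2:
t^3 - 8 = (t - 2)(t^2 + 2t + 4).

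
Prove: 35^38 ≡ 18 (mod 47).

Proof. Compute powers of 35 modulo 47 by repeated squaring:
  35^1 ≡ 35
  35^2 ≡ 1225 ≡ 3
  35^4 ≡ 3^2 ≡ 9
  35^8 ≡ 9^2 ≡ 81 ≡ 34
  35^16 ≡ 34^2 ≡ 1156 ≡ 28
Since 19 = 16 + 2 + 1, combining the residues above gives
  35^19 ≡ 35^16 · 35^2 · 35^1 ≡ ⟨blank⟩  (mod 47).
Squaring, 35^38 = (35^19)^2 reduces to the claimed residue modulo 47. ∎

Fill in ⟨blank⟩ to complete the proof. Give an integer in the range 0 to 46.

26

Multiply the listed residues: 28 · 3 · 35 = 84 → 2940.
Reducing modulo 47: 2940 = 62·47 + 26, so 35^19 ≡ 26.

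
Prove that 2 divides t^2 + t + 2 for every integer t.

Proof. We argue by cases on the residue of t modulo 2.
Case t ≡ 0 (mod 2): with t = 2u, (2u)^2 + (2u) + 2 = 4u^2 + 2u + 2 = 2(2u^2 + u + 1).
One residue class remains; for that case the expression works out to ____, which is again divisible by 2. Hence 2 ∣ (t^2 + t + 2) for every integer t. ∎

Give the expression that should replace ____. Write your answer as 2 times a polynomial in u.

2(2u^2 + 3u + 2)

Only t ≡ 1 (mod 2) is unaccounted for. Put t = 2u+1:
(2u+1)^2 + (2u+1) + 2 expands to 4u^2 + 6u + 4,
and factoring out 2 leaves 2(2u^2 + 3u + 2).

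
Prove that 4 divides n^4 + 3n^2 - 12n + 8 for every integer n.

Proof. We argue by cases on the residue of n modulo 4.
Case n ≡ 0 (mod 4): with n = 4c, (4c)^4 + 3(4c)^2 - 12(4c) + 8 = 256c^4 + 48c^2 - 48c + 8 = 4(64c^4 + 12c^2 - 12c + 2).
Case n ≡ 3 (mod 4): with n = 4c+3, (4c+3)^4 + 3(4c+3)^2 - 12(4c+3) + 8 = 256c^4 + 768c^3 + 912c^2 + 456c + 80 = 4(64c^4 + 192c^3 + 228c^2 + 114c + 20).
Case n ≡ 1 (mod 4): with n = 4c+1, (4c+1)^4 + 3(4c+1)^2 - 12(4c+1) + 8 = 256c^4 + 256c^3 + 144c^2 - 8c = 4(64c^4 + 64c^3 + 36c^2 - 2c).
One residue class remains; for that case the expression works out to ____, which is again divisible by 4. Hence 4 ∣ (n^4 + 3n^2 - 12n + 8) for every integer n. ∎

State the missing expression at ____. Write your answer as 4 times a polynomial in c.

4(64c^4 + 128c^3 + 108c^2 + 32c + 3)

The residues treated are {0, 3, 1}, so the missing case is n ≡ 2 (mod 4); write n = 4c+2.
Then (4c+2)^4 + 3(4c+2)^2 - 12(4c+2) + 8 = 256c^4 + 512c^3 + 432c^2 + 128c + 12 = 4(64c^4 + 128c^3 + 108c^2 + 32c + 3).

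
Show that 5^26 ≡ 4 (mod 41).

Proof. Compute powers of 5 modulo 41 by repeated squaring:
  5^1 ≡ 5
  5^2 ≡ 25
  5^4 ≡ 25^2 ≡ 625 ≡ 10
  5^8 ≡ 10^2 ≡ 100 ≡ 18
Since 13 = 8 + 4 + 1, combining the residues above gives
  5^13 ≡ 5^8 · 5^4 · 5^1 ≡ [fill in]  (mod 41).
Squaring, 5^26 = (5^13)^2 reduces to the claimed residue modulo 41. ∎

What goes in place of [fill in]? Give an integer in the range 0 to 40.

39

5^8 · 5^4 · 5^1 ≡ 18 · 10 · 5 = 900.
900 mod 41 = 39, so 5^13 ≡ 39 (mod 41).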